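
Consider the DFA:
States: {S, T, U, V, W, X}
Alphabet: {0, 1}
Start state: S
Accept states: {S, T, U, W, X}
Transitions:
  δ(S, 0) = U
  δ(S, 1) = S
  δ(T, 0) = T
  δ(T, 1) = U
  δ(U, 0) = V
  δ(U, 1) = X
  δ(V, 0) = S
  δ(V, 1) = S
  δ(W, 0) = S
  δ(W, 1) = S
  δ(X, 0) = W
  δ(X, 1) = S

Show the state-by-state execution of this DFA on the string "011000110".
read '0': S → U
  read '1': U → X
  read '1': X → S
  read '0': S → U
  read '0': U → V
  read '0': V → S
  read '1': S → S
  read '1': S → S
  read '0': S → U
S -> U -> X -> S -> U -> V -> S -> S -> S -> U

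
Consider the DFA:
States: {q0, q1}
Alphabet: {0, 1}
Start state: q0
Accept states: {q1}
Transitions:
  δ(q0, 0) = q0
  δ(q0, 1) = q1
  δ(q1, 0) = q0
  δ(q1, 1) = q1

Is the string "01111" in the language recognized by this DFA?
Processing string "01111":
  q0 --0--> q0
  q0 --1--> q1
  q1 --1--> q1
  q1 --1--> q1
  q1 --1--> q1
Final state: q1
Accept states: {q1}
Yes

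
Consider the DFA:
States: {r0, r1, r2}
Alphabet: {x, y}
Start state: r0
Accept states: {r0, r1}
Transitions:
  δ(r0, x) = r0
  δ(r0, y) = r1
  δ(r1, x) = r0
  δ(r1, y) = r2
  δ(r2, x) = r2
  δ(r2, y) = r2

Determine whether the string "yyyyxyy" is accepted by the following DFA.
Processing string "yyyyxyy":
  r0 --y--> r1
  r1 --y--> r2
  r2 --y--> r2
  r2 --y--> r2
  r2 --x--> r2
  r2 --y--> r2
  r2 --y--> r2
Final state: r2
Accept states: {r0, r1}
No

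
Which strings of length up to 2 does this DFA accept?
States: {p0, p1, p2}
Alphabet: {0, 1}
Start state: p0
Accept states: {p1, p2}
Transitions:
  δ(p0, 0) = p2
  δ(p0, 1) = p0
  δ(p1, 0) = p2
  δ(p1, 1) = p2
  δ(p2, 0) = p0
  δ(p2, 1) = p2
0, 01, 10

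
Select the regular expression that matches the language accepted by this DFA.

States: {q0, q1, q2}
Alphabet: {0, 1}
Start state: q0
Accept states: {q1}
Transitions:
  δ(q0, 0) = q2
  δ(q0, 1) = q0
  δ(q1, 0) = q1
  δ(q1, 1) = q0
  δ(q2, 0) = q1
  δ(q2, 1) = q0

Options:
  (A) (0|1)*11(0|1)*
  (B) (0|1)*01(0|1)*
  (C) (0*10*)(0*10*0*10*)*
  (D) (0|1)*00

Check each option against the DFA on short strings; one disagreement eliminates an option:
  (A) (0|1)*11(0|1)*: on '00' the DFA goes q0 → q2 → q1 and accepts (q1 ∈ Accept), but the regex does not match it → eliminate
  (B) (0|1)*01(0|1)*: on '00' the DFA goes q0 → q2 → q1 and accepts (q1 ∈ Accept), but the regex does not match it → eliminate
  (C) (0*10*)(0*10*0*10*)*: on '1' the DFA goes q0 → q0 and rejects (q0 ∉ Accept), but the regex matches it → eliminate
  (D) (0|1)*00: agrees with the DFA on every string of length ≤ 6
Only (D) is consistent with the DFA.
(D) (0|1)*00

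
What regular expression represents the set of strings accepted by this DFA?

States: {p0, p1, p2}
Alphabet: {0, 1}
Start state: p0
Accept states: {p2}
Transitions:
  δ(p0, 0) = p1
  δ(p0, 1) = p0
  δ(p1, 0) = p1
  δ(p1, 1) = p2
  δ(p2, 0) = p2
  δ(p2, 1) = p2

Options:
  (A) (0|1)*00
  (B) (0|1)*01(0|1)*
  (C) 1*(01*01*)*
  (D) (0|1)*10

Check each option against the DFA on short strings; one disagreement eliminates an option:
  (A) (0|1)*00: on '00' the DFA goes p0 → p1 → p1 and rejects (p1 ∉ Accept), but the regex matches it → eliminate
  (B) (0|1)*01(0|1)*: agrees with the DFA on every string of length ≤ 6
  (C) 1*(01*01*)*: on ε the DFA stays in p0 and rejects (p0 ∉ Accept), but the regex matches it → eliminate
  (D) (0|1)*10: on '01' the DFA goes p0 → p1 → p2 and accepts (p2 ∈ Accept), but the regex does not match it → eliminate
Only (B) is consistent with the DFA.
(B) (0|1)*01(0|1)*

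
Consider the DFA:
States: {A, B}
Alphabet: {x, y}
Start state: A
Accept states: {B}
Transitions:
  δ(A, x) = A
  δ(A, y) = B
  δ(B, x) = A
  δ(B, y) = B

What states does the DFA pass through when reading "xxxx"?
read 'x': A → A
  read 'x': A → A
  read 'x': A → A
  read 'x': A → A
A -> A -> A -> A -> A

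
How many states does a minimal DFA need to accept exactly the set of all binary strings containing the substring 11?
By Myhill–Nerode, count the distinguishable equivalence classes: three classes — no progress / one trailing 1 / 11 seen.
3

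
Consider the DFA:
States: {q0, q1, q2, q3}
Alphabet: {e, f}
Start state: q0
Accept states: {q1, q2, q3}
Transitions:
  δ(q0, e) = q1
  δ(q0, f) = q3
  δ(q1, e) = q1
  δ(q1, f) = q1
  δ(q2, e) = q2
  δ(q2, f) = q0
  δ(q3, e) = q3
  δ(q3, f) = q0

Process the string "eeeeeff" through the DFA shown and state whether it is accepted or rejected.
Processing string "eeeeeff":
  q0 --e--> q1
  q1 --e--> q1
  q1 --e--> q1
  q1 --e--> q1
  q1 --e--> q1
  q1 --f--> q1
  q1 --f--> q1
Final state: q1
Accept states: {q1, q2, q3}
Yes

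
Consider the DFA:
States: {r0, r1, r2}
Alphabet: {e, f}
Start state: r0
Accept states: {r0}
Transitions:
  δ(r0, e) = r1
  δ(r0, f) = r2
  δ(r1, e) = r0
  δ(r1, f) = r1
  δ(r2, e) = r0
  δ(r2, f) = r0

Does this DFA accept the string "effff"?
Processing string "effff":
  r0 --e--> r1
  r1 --f--> r1
  r1 --f--> r1
  r1 --f--> r1
  r1 --f--> r1
Final state: r1
Accept states: {r0}
No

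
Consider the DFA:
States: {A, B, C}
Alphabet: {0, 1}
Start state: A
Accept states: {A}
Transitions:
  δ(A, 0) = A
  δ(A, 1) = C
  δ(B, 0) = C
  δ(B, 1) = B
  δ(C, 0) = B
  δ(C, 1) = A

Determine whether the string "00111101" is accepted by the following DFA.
Processing string "00111101":
  A --0--> A
  A --0--> A
  A --1--> C
  C --1--> A
  A --1--> C
  C --1--> A
  A --0--> A
  A --1--> C
Final state: C
Accept states: {A}
No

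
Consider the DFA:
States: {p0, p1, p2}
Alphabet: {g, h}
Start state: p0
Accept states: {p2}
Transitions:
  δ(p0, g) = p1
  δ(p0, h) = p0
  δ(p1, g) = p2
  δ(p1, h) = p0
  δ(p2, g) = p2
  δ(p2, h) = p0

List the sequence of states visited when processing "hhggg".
read 'h': p0 → p0
  read 'h': p0 → p0
  read 'g': p0 → p1
  read 'g': p1 → p2
  read 'g': p2 → p2
p0 -> p0 -> p0 -> p1 -> p2 -> p2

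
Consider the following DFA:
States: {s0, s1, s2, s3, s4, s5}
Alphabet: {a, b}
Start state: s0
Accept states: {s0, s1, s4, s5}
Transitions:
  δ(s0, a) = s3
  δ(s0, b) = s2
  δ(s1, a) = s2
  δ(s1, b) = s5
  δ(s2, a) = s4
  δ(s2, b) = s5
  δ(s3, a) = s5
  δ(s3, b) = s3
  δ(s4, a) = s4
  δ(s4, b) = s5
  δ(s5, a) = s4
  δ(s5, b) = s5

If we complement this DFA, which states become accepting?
Complement accept states = All states \ Original accept states
= {s0, s1, s2, s3, s4, s5} \ {s0, s1, s4, s5}
{s2, s3}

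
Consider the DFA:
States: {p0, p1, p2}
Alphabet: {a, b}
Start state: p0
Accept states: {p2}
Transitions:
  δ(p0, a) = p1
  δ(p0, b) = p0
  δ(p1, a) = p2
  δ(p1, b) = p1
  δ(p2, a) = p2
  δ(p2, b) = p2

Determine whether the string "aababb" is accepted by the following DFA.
Processing string "aababb":
  p0 --a--> p1
  p1 --a--> p2
  p2 --b--> p2
  p2 --a--> p2
  p2 --b--> p2
  p2 --b--> p2
Final state: p2
Accept states: {p2}
Yes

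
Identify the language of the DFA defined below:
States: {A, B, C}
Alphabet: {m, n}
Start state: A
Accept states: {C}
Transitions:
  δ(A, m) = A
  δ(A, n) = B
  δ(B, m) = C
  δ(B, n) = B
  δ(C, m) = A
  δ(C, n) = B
Testing a few strings:
  'nnmm' → reject
  'n' → reject
  'nnm' → accept
  'mnm' → accept
State roles: A=no suffix match; B=one trailing n; C=suffix is nm
All strings over {m,n} ending with nm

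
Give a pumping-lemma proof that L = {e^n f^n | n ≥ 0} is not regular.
Assume L is regular with pumping length p. Idea: pumping the e-block changes the count balance.
Choose s = e^p f^p (length 2p ≥ p). By the pumping lemma, s = xyz with |xy| ≤ p, |y| > 0. So y = e^k for some k > 0 (since xy is entirely within the e's). Pumping gives xy²z = e^(p+k) f^p, which is not in L since p+k ≠ p.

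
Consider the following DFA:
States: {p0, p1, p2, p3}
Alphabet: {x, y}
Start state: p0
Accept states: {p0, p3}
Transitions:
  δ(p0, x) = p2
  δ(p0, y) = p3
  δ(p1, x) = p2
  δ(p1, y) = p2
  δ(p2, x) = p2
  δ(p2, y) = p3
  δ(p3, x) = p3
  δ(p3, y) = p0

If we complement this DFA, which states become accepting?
Complement accept states = All states \ Original accept states
= {p0, p1, p2, p3} \ {p0, p3}
{p1, p2}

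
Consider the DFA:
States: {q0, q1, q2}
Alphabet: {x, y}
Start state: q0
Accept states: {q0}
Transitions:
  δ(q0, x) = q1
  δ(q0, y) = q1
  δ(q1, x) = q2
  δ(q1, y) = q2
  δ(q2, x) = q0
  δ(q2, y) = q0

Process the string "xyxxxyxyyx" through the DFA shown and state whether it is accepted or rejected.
Processing string "xyxxxyxyyx":
  q0 --x--> q1
  q1 --y--> q2
  q2 --x--> q0
  q0 --x--> q1
  q1 --x--> q2
  q2 --y--> q0
  q0 --x--> q1
  q1 --y--> q2
  q2 --y--> q0
  q0 --x--> q1
Final state: q1
Accept states: {q0}
No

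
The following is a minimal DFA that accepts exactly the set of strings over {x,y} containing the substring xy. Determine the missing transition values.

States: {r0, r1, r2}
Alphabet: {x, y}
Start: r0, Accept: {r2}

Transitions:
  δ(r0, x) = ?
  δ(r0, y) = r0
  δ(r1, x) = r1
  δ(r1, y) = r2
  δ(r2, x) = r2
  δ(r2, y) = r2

From the language and accept set, identify what each state tracks — r0: no x seen yet; r1: seen a x, waiting for y; r2: substring xy seen.
Each missing δ(q, a) is the state matching the new tracked value after reading a.
δ(r0, x) = r1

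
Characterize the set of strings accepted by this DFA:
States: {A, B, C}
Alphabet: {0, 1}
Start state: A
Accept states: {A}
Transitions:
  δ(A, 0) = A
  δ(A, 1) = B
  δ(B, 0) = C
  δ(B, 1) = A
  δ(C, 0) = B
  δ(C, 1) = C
Testing a few strings:
  '000' → accept
  '0101' → reject
  '01' → reject
  '001' → reject
State roles: A=value ≡ 0 (mod 3); B=value ≡ 1 (mod 3); C=value ≡ 2 (mod 3)
All binary strings representing a multiple of 3 (read in base 2; leading zeros allowed and ε counts as 0)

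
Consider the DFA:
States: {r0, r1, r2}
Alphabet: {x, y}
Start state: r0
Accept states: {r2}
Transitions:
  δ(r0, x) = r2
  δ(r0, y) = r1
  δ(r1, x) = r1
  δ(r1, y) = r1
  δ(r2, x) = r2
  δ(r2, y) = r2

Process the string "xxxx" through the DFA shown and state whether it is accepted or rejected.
Processing string "xxxx":
  r0 --x--> r2
  r2 --x--> r2
  r2 --x--> r2
  r2 --x--> r2
Final state: r2
Accept states: {r2}
Yes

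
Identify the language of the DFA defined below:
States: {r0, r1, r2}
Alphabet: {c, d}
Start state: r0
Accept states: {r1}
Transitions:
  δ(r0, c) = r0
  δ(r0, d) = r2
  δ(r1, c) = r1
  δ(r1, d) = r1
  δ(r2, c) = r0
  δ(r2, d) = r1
Testing a few strings:
  'dddc' → accept
  'cdd' → accept
  'dddd' → accept
  'ddd' → accept
State roles: r0=no progress toward dd; r1=substring dd seen; r2=one trailing d
All strings over {c,d} containing the substring dd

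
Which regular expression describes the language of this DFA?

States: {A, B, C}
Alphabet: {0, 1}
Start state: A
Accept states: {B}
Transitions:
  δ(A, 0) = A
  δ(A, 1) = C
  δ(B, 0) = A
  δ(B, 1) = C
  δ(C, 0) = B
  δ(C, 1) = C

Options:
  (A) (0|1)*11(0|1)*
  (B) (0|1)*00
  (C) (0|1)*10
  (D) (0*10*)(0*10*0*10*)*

Check each option against the DFA on short strings; one disagreement eliminates an option:
  (A) (0|1)*11(0|1)*: on '10' the DFA goes A → C → B and accepts (B ∈ Accept), but the regex does not match it → eliminate
  (B) (0|1)*00: on '00' the DFA goes A → A → A and rejects (A ∉ Accept), but the regex matches it → eliminate
  (C) (0|1)*10: agrees with the DFA on every string of length ≤ 6
  (D) (0*10*)(0*10*0*10*)*: on '1' the DFA goes A → C and rejects (C ∉ Accept), but the regex matches it → eliminate
Only (C) is consistent with the DFA.
(C) (0|1)*10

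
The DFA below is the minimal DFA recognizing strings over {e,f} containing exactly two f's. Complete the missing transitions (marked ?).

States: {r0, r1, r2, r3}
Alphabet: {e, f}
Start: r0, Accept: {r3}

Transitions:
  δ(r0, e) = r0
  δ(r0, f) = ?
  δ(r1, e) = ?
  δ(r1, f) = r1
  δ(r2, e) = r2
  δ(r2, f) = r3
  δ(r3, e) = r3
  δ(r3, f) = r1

From the language and accept set, identify what each state tracks — r0: zero f's; r1: ≥ three f's (dead); r2: one f; r3: two f's.
Each missing δ(q, a) is the state matching the new tracked value after reading a.
δ(r0, f) = r2; δ(r1, e) = r1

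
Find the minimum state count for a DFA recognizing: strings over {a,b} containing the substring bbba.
By Myhill–Nerode, count the distinguishable equivalence classes: 5 classes — one per longest suffix of the input that is a prefix of 'bbba' (lengths 0 through 3), plus an absorbing 'already seen bbba' class.
5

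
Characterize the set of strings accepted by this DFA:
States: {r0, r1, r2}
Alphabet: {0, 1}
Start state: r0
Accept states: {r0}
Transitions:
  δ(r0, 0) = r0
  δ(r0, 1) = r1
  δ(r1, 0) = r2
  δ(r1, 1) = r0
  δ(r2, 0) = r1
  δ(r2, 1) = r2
Testing a few strings:
  '1' → reject
  '010' → reject
  '101' → reject
  '0' → accept
State roles: r0=value ≡ 0 (mod 3); r1=value ≡ 1 (mod 3); r2=value ≡ 2 (mod 3)
All binary strings representing a multiple of 3 (read in base 2; leading zeros allowed and ε counts as 0)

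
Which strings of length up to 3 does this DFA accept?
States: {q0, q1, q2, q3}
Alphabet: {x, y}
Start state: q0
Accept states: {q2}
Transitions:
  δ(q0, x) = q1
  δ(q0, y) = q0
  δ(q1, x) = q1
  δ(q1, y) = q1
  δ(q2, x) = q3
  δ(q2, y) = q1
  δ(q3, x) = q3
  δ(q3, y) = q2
None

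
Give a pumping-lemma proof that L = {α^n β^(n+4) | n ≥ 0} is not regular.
Assume L is regular with pumping length p. Idea: pumping the α-block breaks the fixed offset of 4.
Choose s = α^p β^(p+4) ∈ L. By the pumping lemma, s = xyz with |xy| ≤ p, |y| > 0, so y = α^k with k ≥ 1. Then xy²z = α^(p+k) β^(p+4). For this to be in L we would need p+4 = (p+k)+4, i.e. k = 0, contradicting k ≥ 1. So xy²z ∉ L.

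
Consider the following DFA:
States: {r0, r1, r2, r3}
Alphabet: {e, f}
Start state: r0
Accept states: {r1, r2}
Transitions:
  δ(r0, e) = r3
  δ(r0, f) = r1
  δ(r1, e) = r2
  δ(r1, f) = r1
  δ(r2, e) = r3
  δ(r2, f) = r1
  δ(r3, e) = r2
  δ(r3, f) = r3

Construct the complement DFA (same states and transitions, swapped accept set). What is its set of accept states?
Complement accept states = All states \ Original accept states
= {r0, r1, r2, r3} \ {r1, r2}
{r0, r3}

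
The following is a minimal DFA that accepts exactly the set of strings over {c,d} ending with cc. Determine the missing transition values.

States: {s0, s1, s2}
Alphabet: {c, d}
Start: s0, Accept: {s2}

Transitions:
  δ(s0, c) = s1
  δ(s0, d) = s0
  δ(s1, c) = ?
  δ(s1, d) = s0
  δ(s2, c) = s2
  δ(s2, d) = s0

From the language and accept set, identify what each state tracks — s0: last symbol not c; s1: one trailing c; s2: two trailing c's.
Each missing δ(q, a) is the state matching the new tracked value after reading a.
δ(s1, c) = s2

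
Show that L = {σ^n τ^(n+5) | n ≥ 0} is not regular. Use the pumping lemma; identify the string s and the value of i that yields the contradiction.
Assume L is regular with pumping length p. Idea: pumping the σ-block breaks the fixed offset of 5.
Choose s = σ^p τ^(p+5) ∈ L. By the pumping lemma, s = xyz with |xy| ≤ p, |y| > 0, so y = σ^k with k ≥ 1. Then xy²z = σ^(p+k) τ^(p+5). For this to be in L we would need p+5 = (p+k)+5, i.e. k = 0, contradicting k ≥ 1. So xy²z ∉ L.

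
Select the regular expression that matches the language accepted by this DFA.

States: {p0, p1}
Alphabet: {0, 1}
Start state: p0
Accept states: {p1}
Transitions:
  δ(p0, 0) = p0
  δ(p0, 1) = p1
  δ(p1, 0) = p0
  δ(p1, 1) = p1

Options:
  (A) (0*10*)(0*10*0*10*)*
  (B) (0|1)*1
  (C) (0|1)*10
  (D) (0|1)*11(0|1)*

Check each option against the DFA on short strings; one disagreement eliminates an option:
  (A) (0*10*)(0*10*0*10*)*: on '10' the DFA goes p0 → p1 → p0 and rejects (p0 ∉ Accept), but the regex matches it → eliminate
  (B) (0|1)*1: agrees with the DFA on every string of length ≤ 6
  (C) (0|1)*10: on '1' the DFA goes p0 → p1 and accepts (p1 ∈ Accept), but the regex does not match it → eliminate
  (D) (0|1)*11(0|1)*: on '1' the DFA goes p0 → p1 and accepts (p1 ∈ Accept), but the regex does not match it → eliminate
Only (B) is consistent with the DFA.
(B) (0|1)*1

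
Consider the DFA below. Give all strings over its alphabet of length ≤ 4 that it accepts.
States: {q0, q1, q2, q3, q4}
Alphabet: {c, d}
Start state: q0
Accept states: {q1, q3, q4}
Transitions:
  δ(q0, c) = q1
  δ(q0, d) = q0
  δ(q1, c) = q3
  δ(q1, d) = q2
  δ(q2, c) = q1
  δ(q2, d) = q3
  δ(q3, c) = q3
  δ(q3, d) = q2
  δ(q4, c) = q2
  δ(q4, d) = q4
c, cc, dc, ccc, cdc, cdd, dcc, ddc, cccc, ccdc, ccdd, cdcc, cddc, dccc, dcdc, dcdd, ddcc, dddc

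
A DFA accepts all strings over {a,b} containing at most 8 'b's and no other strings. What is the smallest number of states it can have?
By Myhill–Nerode, count the distinguishable equivalence classes: 10 classes — having seen 0, 1, …, 8, or >8 copies of 'b'; counts 0 through 8 are accepting and >8 is dead.
10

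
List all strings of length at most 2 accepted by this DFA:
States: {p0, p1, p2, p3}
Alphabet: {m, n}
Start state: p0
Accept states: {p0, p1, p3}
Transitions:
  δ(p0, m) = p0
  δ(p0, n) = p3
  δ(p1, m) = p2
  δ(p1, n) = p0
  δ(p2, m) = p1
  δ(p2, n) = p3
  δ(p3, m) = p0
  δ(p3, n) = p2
ε, m, n, mm, mn, nm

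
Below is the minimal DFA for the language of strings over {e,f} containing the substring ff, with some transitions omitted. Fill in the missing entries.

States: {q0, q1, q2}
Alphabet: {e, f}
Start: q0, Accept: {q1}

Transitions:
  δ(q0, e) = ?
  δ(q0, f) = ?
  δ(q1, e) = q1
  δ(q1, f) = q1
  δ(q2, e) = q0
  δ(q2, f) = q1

From the language and accept set, identify what each state tracks — q0: no progress toward ff; q1: substring ff seen; q2: one trailing f.
Each missing δ(q, a) is the state matching the new tracked value after reading a.
δ(q0, e) = q0; δ(q0, f) = q2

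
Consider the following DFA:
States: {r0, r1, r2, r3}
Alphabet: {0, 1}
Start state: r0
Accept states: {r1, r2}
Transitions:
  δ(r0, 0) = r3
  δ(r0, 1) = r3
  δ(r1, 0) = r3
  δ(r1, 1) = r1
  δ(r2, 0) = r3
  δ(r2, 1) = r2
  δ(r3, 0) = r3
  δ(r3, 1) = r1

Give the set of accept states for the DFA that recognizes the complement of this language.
Complement accept states = All states \ Original accept states
= {r0, r1, r2, r3} \ {r1, r2}
{r0, r3}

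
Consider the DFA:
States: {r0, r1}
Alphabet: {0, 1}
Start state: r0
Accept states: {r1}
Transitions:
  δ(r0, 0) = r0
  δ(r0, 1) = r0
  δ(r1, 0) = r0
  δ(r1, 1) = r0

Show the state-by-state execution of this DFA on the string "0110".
read '0': r0 → r0
  read '1': r0 → r0
  read '1': r0 → r0
  read '0': r0 → r0
r0 -> r0 -> r0 -> r0 -> r0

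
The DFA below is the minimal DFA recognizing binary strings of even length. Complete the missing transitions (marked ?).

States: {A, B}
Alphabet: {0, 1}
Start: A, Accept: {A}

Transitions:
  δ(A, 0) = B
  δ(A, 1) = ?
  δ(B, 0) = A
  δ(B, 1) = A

From the language and accept set, identify what each state tracks — A: even length so far; B: odd length so far.
Each missing δ(q, a) is the state matching the new tracked value after reading a.
δ(A, 1) = B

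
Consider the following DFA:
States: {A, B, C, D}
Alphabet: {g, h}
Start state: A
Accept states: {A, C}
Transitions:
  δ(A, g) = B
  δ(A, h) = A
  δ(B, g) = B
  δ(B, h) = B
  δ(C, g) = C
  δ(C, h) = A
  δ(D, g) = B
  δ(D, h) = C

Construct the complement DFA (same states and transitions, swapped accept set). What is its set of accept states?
Complement accept states = All states \ Original accept states
= {A, B, C, D} \ {A, C}
{B, D}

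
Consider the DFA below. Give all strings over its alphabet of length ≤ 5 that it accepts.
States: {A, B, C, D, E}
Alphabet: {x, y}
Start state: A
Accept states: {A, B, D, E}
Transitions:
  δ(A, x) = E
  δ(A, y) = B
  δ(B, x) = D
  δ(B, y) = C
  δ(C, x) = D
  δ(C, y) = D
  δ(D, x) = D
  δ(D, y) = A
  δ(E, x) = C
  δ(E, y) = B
ε, x, y, xy, yx, xxx, xxy, xyx, yxx, yxy, yyx, yyy, xxxx, xxxy, xxyx, xxyy, xyxx, xyxy, xyyx, xyyy, yxxx, yxxy, yxyx, yxyy, yyxx, yyxy, yyyx, yyyy, xxxxx, xxxxy, xxxyx, xxxyy, xxyxx, xxyxy, xxyyx, xxyyy, xyxxx, xyxxy, xyxyx, xyxyy, xyyxx, xyyxy, xyyyx, xyyyy, yxxxx, yxxxy, yxxyx, yxxyy, yxyxy, yxyyx, yyxxx, yyxxy, yyxyx, yyxyy, yyyxx, yyyxy, yyyyx, yyyyy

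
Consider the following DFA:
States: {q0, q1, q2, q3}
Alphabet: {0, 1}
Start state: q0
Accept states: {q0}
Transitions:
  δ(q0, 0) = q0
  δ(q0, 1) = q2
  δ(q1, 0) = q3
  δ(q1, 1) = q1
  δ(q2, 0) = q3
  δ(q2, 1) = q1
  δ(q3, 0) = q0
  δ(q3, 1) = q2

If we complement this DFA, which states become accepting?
Complement accept states = All states \ Original accept states
= {q0, q1, q2, q3} \ {q0}
{q1, q2, q3}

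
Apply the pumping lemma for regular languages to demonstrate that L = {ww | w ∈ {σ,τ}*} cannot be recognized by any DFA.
Assume L is regular with pumping length p. Idea: pumping the leading σ-block breaks the equality of the two halves.
Choose s = σ^p τ σ^p τ ∈ L (with w = σ^p τ). |s| = 2p+2 ≥ p. By the pumping lemma, s = xyz with |xy| ≤ p, |y| > 0, so y = σ^k with k ≥ 1, in the first σ-block. Then xy²z = σ^(p+k) τ σ^p τ, of length 2p+2+k. If k is odd this length is odd, so it cannot be of the form ww. If k is even, each half has length p+1+k/2 ≤ p+k, so the first half lies entirely inside the leading σ-block and contains no τ, while the second half ends in τ; the halves differ. Either way xy²z ∉ L.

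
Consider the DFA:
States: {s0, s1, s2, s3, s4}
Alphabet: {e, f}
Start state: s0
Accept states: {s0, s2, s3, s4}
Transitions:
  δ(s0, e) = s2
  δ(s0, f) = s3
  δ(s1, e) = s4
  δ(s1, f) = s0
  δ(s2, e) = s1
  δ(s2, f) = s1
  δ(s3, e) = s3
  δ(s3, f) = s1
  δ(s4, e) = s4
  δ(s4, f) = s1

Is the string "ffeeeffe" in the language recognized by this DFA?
Processing string "ffeeeffe":
  s0 --f--> s3
  s3 --f--> s1
  s1 --e--> s4
  s4 --e--> s4
  s4 --e--> s4
  s4 --f--> s1
  s1 --f--> s0
  s0 --e--> s2
Final state: s2
Accept states: {s0, s2, s3, s4}
Yes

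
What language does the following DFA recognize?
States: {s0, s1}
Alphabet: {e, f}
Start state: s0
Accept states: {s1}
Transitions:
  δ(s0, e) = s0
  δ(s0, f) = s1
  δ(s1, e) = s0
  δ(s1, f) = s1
Testing a few strings:
  'e' → reject
  'fe' → reject
  'f' → accept
  'fee' → reject
State roles: s0=last symbol not f; s1=last symbol is f
All strings over {e,f} ending with f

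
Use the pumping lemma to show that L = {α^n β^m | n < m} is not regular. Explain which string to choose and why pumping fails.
Assume L is regular with pumping length p. Idea: pumping up the α-block makes the α-count reach the β-count.
Choose s = α^p β^(p+1) ∈ L. By the pumping lemma, s = xyz with |xy| ≤ p, |y| > 0, so y = α^k with k ≥ 1. Then xy²z = α^(p+k) β^(p+1). Since p+k ≥ p+1, the number of α's is no longer strictly less than the number of β's, so xy²z ∉ L.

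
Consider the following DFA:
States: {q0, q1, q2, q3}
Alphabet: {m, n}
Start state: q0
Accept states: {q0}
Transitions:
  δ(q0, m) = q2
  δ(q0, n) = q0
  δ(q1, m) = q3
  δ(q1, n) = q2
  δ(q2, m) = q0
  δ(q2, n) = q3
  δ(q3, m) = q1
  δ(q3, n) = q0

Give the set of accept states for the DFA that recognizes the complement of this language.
Complement accept states = All states \ Original accept states
= {q0, q1, q2, q3} \ {q0}
{q1, q2, q3}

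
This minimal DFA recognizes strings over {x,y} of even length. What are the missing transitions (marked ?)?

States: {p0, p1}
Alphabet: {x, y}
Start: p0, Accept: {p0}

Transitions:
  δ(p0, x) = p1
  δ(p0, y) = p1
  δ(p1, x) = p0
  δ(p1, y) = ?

From the language and accept set, identify what each state tracks — p0: even length so far; p1: odd length so far.
Each missing δ(q, a) is the state matching the new tracked value after reading a.
δ(p1, y) = p0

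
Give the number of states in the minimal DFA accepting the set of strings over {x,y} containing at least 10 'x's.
By Myhill–Nerode, count the distinguishable equivalence classes: 11 classes — having seen 0, 1, …, 9, or ≥10 copies of 'x'; any two classes i < j (j ≤ 10) are distinguished by the string x^(10−j), which takes class j to 10 copies (accepted) but leaves class i below 10 (rejected).
11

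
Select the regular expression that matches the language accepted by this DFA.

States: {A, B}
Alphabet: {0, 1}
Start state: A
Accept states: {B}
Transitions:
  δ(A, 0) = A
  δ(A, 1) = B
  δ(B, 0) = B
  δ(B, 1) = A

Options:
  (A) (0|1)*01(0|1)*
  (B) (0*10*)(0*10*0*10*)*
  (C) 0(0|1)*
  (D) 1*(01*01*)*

Check each option against the DFA on short strings; one disagreement eliminates an option:
  (A) (0|1)*01(0|1)*: on '1' the DFA goes A → B and accepts (B ∈ Accept), but the regex does not match it → eliminate
  (B) (0*10*)(0*10*0*10*)*: agrees with the DFA on every string of length ≤ 6
  (C) 0(0|1)*: on '0' the DFA goes A → A and rejects (A ∉ Accept), but the regex matches it → eliminate
  (D) 1*(01*01*)*: on ε the DFA stays in A and rejects (A ∉ Accept), but the regex matches it → eliminate
Only (B) is consistent with the DFA.
(B) (0*10*)(0*10*0*10*)*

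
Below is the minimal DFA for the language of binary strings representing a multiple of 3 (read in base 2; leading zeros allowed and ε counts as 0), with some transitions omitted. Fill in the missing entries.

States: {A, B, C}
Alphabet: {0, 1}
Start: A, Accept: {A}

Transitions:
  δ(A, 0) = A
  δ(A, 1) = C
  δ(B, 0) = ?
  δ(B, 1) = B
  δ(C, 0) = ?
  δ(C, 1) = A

From the language and accept set, identify what each state tracks — A: value ≡ 0 (mod 3); B: value ≡ 2 (mod 3); C: value ≡ 1 (mod 3).
Each missing δ(q, a) is the state matching the new tracked value after reading a.
δ(B, 0) = C; δ(C, 0) = B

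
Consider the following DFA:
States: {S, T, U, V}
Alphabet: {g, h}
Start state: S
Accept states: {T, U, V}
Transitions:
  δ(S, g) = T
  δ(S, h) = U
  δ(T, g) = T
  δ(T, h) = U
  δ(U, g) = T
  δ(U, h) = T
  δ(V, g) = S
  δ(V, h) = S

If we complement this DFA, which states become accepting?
Complement accept states = All states \ Original accept states
= {S, T, U, V} \ {T, U, V}
{S}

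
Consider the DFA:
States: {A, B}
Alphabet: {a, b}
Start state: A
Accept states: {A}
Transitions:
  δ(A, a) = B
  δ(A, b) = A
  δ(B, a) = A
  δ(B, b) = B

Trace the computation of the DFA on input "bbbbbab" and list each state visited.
read 'b': A → A
  read 'b': A → A
  read 'b': A → A
  read 'b': A → A
  read 'b': A → A
  read 'a': A → B
  read 'b': B → B
A -> A -> A -> A -> A -> A -> B -> B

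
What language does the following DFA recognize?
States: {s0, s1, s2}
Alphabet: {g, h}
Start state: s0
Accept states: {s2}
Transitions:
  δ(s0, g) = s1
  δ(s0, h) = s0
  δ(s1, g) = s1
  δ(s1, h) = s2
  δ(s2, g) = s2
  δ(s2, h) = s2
Testing a few strings:
  'g' → reject
  'h' → reject
  'hh' → reject
  'hhgg' → reject
State roles: s0=no g seen yet; s1=seen a g, waiting for h; s2=substring gh seen
All strings over {g,h} containing the substring gh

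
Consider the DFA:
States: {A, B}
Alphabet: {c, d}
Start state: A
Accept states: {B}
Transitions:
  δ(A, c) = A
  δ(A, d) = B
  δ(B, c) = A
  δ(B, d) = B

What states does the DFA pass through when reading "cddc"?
read 'c': A → A
  read 'd': A → B
  read 'd': B → B
  read 'c': B → A
A -> A -> B -> B -> A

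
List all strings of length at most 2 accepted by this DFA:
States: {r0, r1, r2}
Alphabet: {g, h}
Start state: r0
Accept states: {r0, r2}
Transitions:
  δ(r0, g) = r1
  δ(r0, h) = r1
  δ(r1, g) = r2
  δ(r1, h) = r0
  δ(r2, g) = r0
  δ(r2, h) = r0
ε, gg, gh, hg, hh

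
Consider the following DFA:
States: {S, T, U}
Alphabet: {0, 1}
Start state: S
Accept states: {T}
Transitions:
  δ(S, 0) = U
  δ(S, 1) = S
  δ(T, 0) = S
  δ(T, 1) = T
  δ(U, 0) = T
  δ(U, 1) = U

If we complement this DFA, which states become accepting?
Complement accept states = All states \ Original accept states
= {S, T, U} \ {T}
{S, U}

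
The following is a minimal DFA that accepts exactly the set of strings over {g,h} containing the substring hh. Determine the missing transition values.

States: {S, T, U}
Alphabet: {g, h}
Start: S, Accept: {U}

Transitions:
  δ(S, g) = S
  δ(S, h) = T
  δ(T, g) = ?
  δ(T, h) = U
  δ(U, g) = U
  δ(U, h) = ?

From the language and accept set, identify what each state tracks — S: no progress toward hh; T: one trailing h; U: substring hh seen.
Each missing δ(q, a) is the state matching the new tracked value after reading a.
δ(T, g) = S; δ(U, h) = U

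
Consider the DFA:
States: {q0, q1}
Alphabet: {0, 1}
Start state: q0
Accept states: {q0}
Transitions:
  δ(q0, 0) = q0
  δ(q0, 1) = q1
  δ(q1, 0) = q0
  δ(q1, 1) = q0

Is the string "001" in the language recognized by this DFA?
Processing string "001":
  q0 --0--> q0
  q0 --0--> q0
  q0 --1--> q1
Final state: q1
Accept states: {q0}
No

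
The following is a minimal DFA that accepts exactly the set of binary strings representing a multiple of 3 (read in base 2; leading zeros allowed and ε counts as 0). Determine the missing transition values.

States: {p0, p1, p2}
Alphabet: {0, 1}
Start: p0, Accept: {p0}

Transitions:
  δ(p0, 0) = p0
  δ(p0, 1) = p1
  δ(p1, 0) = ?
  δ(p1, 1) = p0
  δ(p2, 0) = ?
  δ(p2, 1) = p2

From the language and accept set, identify what each state tracks — p0: value ≡ 0 (mod 3); p1: value ≡ 1 (mod 3); p2: value ≡ 2 (mod 3).
Each missing δ(q, a) is the state matching the new tracked value after reading a.
δ(p1, 0) = p2; δ(p2, 0) = p1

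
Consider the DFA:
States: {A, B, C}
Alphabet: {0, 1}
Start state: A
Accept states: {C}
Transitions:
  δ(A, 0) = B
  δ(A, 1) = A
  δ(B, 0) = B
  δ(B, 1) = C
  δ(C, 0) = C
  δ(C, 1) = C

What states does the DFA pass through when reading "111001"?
read '1': A → A
  read '1': A → A
  read '1': A → A
  read '0': A → B
  read '0': B → B
  read '1': B → C
A -> A -> A -> A -> B -> B -> C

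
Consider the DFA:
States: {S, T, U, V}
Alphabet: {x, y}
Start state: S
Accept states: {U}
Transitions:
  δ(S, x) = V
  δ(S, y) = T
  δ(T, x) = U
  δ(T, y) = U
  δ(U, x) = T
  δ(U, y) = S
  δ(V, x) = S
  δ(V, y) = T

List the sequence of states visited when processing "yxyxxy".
read 'y': S → T
  read 'x': T → U
  read 'y': U → S
  read 'x': S → V
  read 'x': V → S
  read 'y': S → T
S -> T -> U -> S -> V -> S -> T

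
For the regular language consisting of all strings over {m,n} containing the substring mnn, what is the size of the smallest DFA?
By Myhill–Nerode, count the distinguishable equivalence classes: 4 classes — one per longest suffix of the input that is a prefix of 'mnn' (lengths 0 through 2), plus an absorbing 'already seen mnn' class.
4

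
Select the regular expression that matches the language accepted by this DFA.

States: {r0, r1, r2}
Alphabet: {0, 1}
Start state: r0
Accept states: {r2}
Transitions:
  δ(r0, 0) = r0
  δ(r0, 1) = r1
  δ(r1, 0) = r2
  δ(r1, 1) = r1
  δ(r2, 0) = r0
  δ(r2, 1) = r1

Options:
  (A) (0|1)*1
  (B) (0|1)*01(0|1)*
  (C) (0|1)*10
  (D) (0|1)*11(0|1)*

Check each option against the DFA on short strings; one disagreement eliminates an option:
  (A) (0|1)*1: on '1' the DFA goes r0 → r1 and rejects (r1 ∉ Accept), but the regex matches it → eliminate
  (B) (0|1)*01(0|1)*: on '01' the DFA goes r0 → r0 → r1 and rejects (r1 ∉ Accept), but the regex matches it → eliminate
  (C) (0|1)*10: agrees with the DFA on every string of length ≤ 6
  (D) (0|1)*11(0|1)*: on '10' the DFA goes r0 → r1 → r2 and accepts (r2 ∈ Accept), but the regex does not match it → eliminate
Only (C) is consistent with the DFA.
(C) (0|1)*10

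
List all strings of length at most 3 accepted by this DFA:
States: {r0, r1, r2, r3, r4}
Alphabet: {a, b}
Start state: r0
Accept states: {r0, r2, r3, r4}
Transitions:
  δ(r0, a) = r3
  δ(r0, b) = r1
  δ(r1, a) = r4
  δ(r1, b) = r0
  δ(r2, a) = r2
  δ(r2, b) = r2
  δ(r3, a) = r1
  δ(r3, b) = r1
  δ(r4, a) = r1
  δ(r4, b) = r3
ε, a, ba, bb, aaa, aab, aba, abb, bab, bba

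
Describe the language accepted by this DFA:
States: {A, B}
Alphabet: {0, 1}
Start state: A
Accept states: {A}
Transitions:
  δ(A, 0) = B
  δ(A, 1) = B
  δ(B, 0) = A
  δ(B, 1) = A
Testing a few strings:
  '0' → reject
  '110' → reject
  '001' → reject
  '11' → accept
State roles: A=even length so far; B=odd length so far
All binary strings of even length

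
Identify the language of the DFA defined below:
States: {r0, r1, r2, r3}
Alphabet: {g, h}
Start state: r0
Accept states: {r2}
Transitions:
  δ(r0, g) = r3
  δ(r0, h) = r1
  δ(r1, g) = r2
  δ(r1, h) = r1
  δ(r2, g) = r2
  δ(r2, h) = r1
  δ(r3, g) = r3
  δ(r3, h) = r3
Testing a few strings:
  'gghg' → reject
  'hgh' → reject
  'g' → reject
  'h' → reject
State roles: r0=no input read; r1=started with h, last symbol h; r2=started with h, last symbol g; r3=started with g (dead)
All strings over {g,h} that start with h and end with g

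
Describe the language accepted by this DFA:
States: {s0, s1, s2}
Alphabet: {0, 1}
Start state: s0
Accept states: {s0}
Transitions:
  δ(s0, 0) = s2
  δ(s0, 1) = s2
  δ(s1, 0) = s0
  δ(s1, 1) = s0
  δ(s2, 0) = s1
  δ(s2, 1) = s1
Testing a few strings:
  '1' → reject
  '1000' → reject
  '100' → accept
  '0101' → reject
State roles: s0=length ≡ 0 (mod 3); s1=length ≡ 2 (mod 3); s2=length ≡ 1 (mod 3)
All binary strings whose length is a multiple of 3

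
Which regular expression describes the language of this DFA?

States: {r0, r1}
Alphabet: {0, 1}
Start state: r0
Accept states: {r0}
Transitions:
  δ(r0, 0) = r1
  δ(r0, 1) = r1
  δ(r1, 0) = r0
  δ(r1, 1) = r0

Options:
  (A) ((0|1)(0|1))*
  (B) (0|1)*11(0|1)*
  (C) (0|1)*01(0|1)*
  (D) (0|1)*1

Check each option against the DFA on short strings; one disagreement eliminates an option:
  (A) ((0|1)(0|1))*: agrees with the DFA on every string of length ≤ 6
  (B) (0|1)*11(0|1)*: on ε the DFA stays in r0 and accepts (r0 ∈ Accept), but the regex does not match it → eliminate
  (C) (0|1)*01(0|1)*: on ε the DFA stays in r0 and accepts (r0 ∈ Accept), but the regex does not match it → eliminate
  (D) (0|1)*1: on ε the DFA stays in r0 and accepts (r0 ∈ Accept), but the regex does not match it → eliminate
Only (A) is consistent with the DFA.
(A) ((0|1)(0|1))*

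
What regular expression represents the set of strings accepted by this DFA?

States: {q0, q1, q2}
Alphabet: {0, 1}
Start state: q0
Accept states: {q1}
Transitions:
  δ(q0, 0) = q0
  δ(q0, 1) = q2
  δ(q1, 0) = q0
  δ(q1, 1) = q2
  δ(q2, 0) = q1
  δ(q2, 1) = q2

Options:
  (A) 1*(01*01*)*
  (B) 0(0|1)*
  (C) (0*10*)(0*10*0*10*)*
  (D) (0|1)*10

Check each option against the DFA on short strings; one disagreement eliminates an option:
  (A) 1*(01*01*)*: on ε the DFA stays in q0 and rejects (q0 ∉ Accept), but the regex matches it → eliminate
  (B) 0(0|1)*: on '0' the DFA goes q0 → q0 and rejects (q0 ∉ Accept), but the regex matches it → eliminate
  (C) (0*10*)(0*10*0*10*)*: on '1' the DFA goes q0 → q2 and rejects (q2 ∉ Accept), but the regex matches it → eliminate
  (D) (0|1)*10: agrees with the DFA on every string of length ≤ 6
Only (D) is consistent with the DFA.
(D) (0|1)*10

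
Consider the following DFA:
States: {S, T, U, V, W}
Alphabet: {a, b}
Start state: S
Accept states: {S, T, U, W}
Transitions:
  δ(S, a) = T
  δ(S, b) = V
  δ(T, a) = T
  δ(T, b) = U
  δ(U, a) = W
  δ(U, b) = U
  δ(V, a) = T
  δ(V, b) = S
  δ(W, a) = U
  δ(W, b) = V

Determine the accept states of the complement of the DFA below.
Complement accept states = All states \ Original accept states
= {S, T, U, V, W} \ {S, T, U, W}
{V}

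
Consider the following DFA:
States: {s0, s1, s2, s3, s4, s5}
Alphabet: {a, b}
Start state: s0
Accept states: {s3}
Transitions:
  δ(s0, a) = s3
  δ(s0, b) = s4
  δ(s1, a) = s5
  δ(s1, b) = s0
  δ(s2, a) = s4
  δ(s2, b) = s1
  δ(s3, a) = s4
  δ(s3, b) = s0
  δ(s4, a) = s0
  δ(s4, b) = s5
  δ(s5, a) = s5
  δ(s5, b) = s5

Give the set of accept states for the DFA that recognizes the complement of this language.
Complement accept states = All states \ Original accept states
= {s0, s1, s2, s3, s4, s5} \ {s3}
{s0, s1, s2, s4, s5}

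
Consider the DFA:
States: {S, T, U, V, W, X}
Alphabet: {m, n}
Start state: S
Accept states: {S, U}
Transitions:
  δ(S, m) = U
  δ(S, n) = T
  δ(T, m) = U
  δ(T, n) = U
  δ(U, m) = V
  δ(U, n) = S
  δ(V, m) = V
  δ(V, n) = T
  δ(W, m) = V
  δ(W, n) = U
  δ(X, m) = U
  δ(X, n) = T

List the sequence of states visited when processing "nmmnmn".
read 'n': S → T
  read 'm': T → U
  read 'm': U → V
  read 'n': V → T
  read 'm': T → U
  read 'n': U → S
S -> T -> U -> V -> T -> U -> S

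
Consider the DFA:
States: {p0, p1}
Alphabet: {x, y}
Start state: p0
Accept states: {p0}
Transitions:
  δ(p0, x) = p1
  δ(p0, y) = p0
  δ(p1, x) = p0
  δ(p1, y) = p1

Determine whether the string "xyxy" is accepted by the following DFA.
Processing string "xyxy":
  p0 --x--> p1
  p1 --y--> p1
  p1 --x--> p0
  p0 --y--> p0
Final state: p0
Accept states: {p0}
Yes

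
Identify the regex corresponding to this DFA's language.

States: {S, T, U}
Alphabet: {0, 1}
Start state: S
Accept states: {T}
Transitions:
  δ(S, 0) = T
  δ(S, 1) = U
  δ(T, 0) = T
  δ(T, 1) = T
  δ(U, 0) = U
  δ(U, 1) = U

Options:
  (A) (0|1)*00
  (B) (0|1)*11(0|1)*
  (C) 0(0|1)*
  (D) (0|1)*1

Check each option against the DFA on short strings; one disagreement eliminates an option:
  (A) (0|1)*00: on '0' the DFA goes S → T and accepts (T ∈ Accept), but the regex does not match it → eliminate
  (B) (0|1)*11(0|1)*: on '0' the DFA goes S → T and accepts (T ∈ Accept), but the regex does not match it → eliminate
  (C) 0(0|1)*: agrees with the DFA on every string of length ≤ 6
  (D) (0|1)*1: on '0' the DFA goes S → T and accepts (T ∈ Accept), but the regex does not match it → eliminate
Only (C) is consistent with the DFA.
(C) 0(0|1)*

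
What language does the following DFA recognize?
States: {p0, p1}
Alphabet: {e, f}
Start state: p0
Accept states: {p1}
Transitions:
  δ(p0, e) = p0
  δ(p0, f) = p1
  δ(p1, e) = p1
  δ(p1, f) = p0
Testing a few strings:
  'e' → reject
  'f' → accept
  'fff' → accept
  'eff' → reject
State roles: p0=even number of f's so far; p1=odd number of f's so far
All strings over {e,f} with an odd number of f's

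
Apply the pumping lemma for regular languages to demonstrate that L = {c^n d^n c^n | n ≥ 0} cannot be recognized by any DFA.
Assume L is regular with pumping length p. Idea: pumping the first c-block unbalances it against the other two.
Choose s = c^p d^p c^p ∈ L (|s| = 3p ≥ p). By the pumping lemma, s = xyz with |xy| ≤ p, |y| > 0, so y = c^k with k ≥ 1, inside the first c-block. Then xy²z = c^(p+k) d^p c^p. The first block has length p+k ≠ p, so the three block lengths are no longer equal and xy²z ∉ L.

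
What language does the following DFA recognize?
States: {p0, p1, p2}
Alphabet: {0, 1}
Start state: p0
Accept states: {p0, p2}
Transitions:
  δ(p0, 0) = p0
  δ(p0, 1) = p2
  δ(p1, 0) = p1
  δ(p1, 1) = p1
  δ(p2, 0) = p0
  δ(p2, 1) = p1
Testing a few strings:
  '0000' → accept
  '01' → accept
  '00' → accept
  '1' → accept
State roles: p0=last symbol not 1 (ok); p1=saw 11 (dead); p2=last symbol 1 (ok)
All binary strings with no two consecutive 1's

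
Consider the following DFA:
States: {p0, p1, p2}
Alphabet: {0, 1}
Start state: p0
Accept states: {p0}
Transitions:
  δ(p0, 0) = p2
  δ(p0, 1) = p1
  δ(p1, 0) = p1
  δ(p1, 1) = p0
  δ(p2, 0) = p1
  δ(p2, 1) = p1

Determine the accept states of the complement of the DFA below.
Complement accept states = All states \ Original accept states
= {p0, p1, p2} \ {p0}
{p1, p2}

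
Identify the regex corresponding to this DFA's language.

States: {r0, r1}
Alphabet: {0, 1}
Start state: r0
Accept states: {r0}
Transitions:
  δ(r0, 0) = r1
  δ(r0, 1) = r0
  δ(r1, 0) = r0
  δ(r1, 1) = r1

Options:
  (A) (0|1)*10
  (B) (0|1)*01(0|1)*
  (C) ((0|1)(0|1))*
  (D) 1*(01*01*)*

Check each option against the DFA on short strings; one disagreement eliminates an option:
  (A) (0|1)*10: on ε the DFA stays in r0 and accepts (r0 ∈ Accept), but the regex does not match it → eliminate
  (B) (0|1)*01(0|1)*: on ε the DFA stays in r0 and accepts (r0 ∈ Accept), but the regex does not match it → eliminate
  (C) ((0|1)(0|1))*: on '1' the DFA goes r0 → r0 and accepts (r0 ∈ Accept), but the regex does not match it → eliminate
  (D) 1*(01*01*)*: agrees with the DFA on every string of length ≤ 6
Only (D) is consistent with the DFA.
(D) 1*(01*01*)*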